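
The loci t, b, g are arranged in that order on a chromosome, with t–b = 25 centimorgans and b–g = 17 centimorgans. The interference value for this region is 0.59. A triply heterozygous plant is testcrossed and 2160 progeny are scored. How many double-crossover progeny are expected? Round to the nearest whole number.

Map distances give recombination frequencies of 0.250 and 0.170 for the two intervals.
With interference 0.59 (so coincidence = 0.41), expected double-crossover frequency = 0.250 × 0.170 × 0.41 = 0.01743.
Expected number = 0.01743 × 2160 = 37.64 ≈ 38.

38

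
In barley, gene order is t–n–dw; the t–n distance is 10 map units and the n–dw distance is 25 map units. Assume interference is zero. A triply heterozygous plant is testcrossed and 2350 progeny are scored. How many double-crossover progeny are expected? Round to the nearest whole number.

59

Map distances give recombination frequencies of 0.100 and 0.250 for the two intervals.
With no interference, expected double-crossover frequency = 0.100 × 0.250 = 0.02500.
Expected number = 0.02500 × 2350 = 58.75 ≈ 59.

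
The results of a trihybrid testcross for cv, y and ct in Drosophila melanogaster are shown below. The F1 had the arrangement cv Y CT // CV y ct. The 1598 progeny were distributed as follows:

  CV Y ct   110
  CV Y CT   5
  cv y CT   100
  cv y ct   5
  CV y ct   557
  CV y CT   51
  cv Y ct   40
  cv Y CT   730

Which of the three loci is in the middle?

cv

The two rarest classes, CV Y CT and cv y ct, are the double crossovers. Comparing them with the parentals, only the cv allele has switched, so cv is the middle locus and the order is y – cv – ct.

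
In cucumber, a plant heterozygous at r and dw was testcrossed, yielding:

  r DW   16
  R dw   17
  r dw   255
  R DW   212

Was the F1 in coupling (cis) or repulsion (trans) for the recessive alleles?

cis

The two most frequent classes are R DW (212) and r dw (255); these are the parental (non-recombinant) types.
So the F1 carried R DW on one chromosome and r dw on the other — the recessive alleles are on the same chromosome (cis / coupling).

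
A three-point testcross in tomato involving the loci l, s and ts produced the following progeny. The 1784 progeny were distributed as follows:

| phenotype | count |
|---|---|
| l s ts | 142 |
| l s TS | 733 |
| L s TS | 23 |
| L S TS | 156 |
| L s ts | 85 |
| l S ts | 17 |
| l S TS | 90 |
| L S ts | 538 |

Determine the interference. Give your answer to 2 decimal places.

0.02

The two most frequent reciprocal classes, L S ts and l s TS, are the parental types, so the F1 was L S ts / l s TS.
The two rarest classes, l S ts and L s TS, are the double crossovers. Comparing them with the parentals, only the l allele has switched, so l is the middle locus and the order is s – l – ts.
s–l: (175 + 40)/1784 = 0.1205; l–ts: (298 + 40)/1784 = 0.1895.
Expected DCO frequency = 0.1205 × 0.1895 ≈ 0.02283; observed = 40/1784 ≈ 0.02242.
Coefficient of coincidence = 0.02242/0.02283 ≈ 0.98; interference = 1 − 0.98 = 0.02.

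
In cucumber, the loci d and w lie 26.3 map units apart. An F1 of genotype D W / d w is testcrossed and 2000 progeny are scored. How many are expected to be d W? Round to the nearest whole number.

263

A map distance of 26.3 map units corresponds to a recombination frequency of 0.263.
The F1 is D W / d w, so d W is a recombinant gamete class with expected frequency r/2 = 0.263/2 = 0.1315.
Expected number = 0.1315 × 2000 = 263.00 ≈ 263.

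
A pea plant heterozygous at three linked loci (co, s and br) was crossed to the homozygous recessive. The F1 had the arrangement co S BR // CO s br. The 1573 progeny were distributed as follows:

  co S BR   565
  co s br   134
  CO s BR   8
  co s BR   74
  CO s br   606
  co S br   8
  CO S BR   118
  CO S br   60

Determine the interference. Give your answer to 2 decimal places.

The two rarest classes, co S br and CO s BR, are the double crossovers. Comparing them with the parentals, only the br allele has switched, so br is the middle locus and the order is s – br – co.
s–br: (134 + 16)/1573 = 0.0954; br–co: (252 + 16)/1573 = 0.1704.
Expected DCO frequency = 0.0954 × 0.1704 ≈ 0.01626; observed = 16/1573 ≈ 0.01017.
Coefficient of coincidence = 0.01017/0.01626 ≈ 0.63; interference = 1 − 0.63 = 0.37.

0.37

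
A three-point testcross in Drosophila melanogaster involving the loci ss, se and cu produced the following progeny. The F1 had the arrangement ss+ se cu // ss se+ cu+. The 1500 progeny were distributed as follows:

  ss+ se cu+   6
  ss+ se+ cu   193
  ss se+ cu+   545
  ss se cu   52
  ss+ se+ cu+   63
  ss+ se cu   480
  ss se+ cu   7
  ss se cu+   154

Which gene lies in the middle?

The two rarest classes, ss+ se cu+ and ss se+ cu, are the double crossovers. Comparing them with the parentals, only the cu allele has switched, so cu is the middle locus and the order is se – cu – ss.

cu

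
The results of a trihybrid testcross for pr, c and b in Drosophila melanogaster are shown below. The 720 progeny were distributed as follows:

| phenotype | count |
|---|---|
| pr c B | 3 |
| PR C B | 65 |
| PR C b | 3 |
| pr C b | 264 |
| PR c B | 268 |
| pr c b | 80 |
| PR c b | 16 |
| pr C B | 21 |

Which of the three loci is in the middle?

The two most frequent reciprocal classes, PR c B and pr C b, are the parental types, so the F1 was PR c B / pr C b.
The two rarest classes, pr c B and PR C b, are the double crossovers. Comparing them with the parentals, only the pr allele has switched, so pr is the middle locus and the order is b – pr – c.

pr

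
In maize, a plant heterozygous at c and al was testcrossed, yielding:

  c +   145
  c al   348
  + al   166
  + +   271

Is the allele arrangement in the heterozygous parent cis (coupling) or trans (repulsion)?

cis

The two most frequent classes are + + (271) and c al (348); these are the parental (non-recombinant) types.
So the F1 carried + + on one chromosome and c al on the other — the recessive alleles are on the same chromosome (cis / coupling).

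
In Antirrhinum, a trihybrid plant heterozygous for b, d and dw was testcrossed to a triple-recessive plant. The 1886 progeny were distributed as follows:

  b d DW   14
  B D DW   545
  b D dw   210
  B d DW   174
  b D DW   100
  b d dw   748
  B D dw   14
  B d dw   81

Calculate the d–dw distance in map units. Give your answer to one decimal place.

The two most frequent reciprocal classes, B D DW and b d dw, are the parental types, so the F1 was B D DW / b d dw.
The two rarest classes, B D dw and b d DW, are the double crossovers. Comparing them with the parentals, only the dw allele has switched, so dw is the middle locus and the order is d – dw – b.
Crossovers in the d–dw interval produce the single-crossover classes B d DW and b D dw (174 + 210 = 384) plus the double crossovers (28).
RF(d–dw) = (384 + 28) / 1886 = 412/1886 = 0.2185 → 21.8 map units.

21.8 map units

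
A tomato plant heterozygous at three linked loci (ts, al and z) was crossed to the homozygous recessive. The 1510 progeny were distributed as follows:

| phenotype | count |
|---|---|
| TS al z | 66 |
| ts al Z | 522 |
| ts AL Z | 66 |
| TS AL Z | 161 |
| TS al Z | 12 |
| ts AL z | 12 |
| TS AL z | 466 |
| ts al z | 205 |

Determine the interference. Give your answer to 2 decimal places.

The two most frequent reciprocal classes, TS AL z and ts al Z, are the parental types, so the F1 was TS AL z / ts al Z.
The two rarest classes, ts AL z and TS al Z, are the double crossovers. Comparing them with the parentals, only the ts allele has switched, so ts is the middle locus and the order is z – ts – al.
z–ts: (366 + 24)/1510 = 0.2583; ts–al: (132 + 24)/1510 = 0.1033.
Expected DCO frequency = 0.2583 × 0.1033 ≈ 0.02668; observed = 24/1510 ≈ 0.01589.
Coefficient of coincidence = 0.01589/0.02668 ≈ 0.60; interference = 1 − 0.60 = 0.40.

0.40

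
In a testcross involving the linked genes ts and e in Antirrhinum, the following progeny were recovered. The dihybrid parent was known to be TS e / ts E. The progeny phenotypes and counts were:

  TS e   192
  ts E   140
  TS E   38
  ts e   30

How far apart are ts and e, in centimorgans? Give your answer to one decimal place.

The recombinant classes are TS E and ts e: 38 + 30 = 68.
Recombination frequency = 68/400 = 0.1700 ≈ 17.0%, i.e. 17.0 centimorgans.

17.0 centimorgans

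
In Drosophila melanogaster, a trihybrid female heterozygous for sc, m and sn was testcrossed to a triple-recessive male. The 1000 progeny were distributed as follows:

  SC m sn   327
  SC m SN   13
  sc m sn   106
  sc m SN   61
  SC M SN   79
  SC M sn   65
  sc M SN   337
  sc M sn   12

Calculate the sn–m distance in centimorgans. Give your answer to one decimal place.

The two most frequent reciprocal classes, SC m sn and sc M SN, are the parental types, so the F1 was SC m sn / sc M SN.
The two rarest classes, SC m SN and sc M sn, are the double crossovers. Comparing them with the parentals, only the sn allele has switched, so sn is the middle locus and the order is m – sn – sc.
Crossovers in the m–sn interval produce the single-crossover classes SC M sn and sc m SN (65 + 61 = 126) plus the double crossovers (25).
RF(m–sn) = (126 + 25) / 1000 = 151/1000 = 0.1510 → 15.1 centimorgans.

15.1 centimorgans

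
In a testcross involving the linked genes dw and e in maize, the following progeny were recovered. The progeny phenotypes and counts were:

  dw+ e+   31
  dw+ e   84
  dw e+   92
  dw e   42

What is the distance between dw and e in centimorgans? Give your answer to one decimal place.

29.3 centimorgans

The two most frequent classes, dw+ e (84) and dw e+ (92), are the parental types, so the F1 was dw+ e / dw e+.
The recombinant classes are dw+ e+ and dw e: 31 + 42 = 73.
Recombination frequency = 73/249 = 0.2932 ≈ 29.3%, i.e. 29.3 centimorgans.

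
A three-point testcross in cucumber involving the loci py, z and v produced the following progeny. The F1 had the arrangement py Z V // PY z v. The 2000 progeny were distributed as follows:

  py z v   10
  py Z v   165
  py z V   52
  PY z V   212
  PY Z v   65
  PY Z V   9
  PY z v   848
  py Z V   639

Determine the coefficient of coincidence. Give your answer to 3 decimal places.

The two rarest classes, PY Z V and py z v, are the double crossovers. Comparing them with the parentals, only the py allele has switched, so py is the middle locus and the order is v – py – z.
v–py: (377 + 19)/2000 = 0.1980; py–z: (117 + 19)/2000 = 0.0680.
Expected DCO frequency = 0.1980 × 0.0680 ≈ 0.01346; observed = 19/2000 ≈ 0.00950.
Coefficient of coincidence = 0.00950/0.01346 ≈ 0.706.

0.706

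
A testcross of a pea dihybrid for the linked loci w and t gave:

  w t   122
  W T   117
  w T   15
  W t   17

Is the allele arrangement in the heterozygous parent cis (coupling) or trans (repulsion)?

cis

The two most frequent classes are W T (117) and w t (122); these are the parental (non-recombinant) types.
So the F1 carried W T on one chromosome and w t on the other — the recessive alleles are on the same chromosome (cis / coupling).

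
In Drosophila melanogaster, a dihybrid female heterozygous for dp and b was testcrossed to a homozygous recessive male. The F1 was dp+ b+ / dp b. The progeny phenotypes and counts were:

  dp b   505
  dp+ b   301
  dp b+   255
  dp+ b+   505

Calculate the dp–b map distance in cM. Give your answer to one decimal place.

35.5 cM

The recombinant classes are dp+ b and dp b+: 301 + 255 = 556.
Recombination frequency = 556/1566 = 0.3550 ≈ 35.5%, i.e. 35.5 cM.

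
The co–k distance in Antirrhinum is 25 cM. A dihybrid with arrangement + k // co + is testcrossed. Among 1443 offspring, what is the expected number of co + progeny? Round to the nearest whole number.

A map distance of 25 cM corresponds to a recombination frequency of 0.250.
The F1 is + k / co +, so co + is a parental gamete class with expected frequency (1 − r)/2 = 0.750/2 = 0.3750.
Expected number = 0.3750 × 1443 = 541.12 ≈ 541.

541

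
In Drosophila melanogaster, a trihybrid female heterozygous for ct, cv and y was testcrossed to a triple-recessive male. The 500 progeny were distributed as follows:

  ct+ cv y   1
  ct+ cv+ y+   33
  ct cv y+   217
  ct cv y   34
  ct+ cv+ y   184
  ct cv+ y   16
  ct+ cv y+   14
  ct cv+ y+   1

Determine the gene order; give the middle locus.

cv

The two most frequent reciprocal classes, ct cv y+ and ct+ cv+ y, are the parental types, so the F1 was ct cv y+ / ct+ cv+ y.
The two rarest classes, ct cv+ y+ and ct+ cv y, are the double crossovers. Comparing them with the parentals, only the cv allele has switched, so cv is the middle locus and the order is ct – cv – y.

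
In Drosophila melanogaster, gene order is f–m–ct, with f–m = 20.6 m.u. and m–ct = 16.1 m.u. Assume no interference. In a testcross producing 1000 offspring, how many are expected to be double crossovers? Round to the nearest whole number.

Map distances give recombination frequencies of 0.206 and 0.161 for the two intervals.
With no interference, expected double-crossover frequency = 0.206 × 0.161 = 0.03317.
Expected number = 0.03317 × 1000 = 33.17 ≈ 33.

33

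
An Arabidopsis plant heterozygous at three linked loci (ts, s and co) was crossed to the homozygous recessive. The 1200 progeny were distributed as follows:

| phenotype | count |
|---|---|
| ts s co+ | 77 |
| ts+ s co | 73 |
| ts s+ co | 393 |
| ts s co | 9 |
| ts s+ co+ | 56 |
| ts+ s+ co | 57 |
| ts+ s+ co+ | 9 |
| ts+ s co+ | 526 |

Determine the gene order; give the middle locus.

s

The two most frequent reciprocal classes, ts s+ co and ts+ s co+, are the parental types, so the F1 was ts s+ co / ts+ s co+.
The two rarest classes, ts s co and ts+ s+ co+, are the double crossovers. Comparing them with the parentals, only the s allele has switched, so s is the middle locus and the order is ts – s – co.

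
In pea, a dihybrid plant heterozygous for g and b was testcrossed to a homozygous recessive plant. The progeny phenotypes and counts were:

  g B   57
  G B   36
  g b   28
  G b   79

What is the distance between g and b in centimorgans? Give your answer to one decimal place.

The two most frequent classes, G b (79) and g B (57), are the parental types, so the F1 was G b / g B.
The recombinant classes are G B and g b: 36 + 28 = 64.
Recombination frequency = 64/200 = 0.3200 ≈ 32.0%, i.e. 32.0 centimorgans.

32.0 centimorgans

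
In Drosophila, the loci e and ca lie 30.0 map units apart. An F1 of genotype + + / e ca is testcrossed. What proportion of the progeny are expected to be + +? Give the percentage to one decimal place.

A map distance of 30.0 map units corresponds to a recombination frequency of 0.300.
The F1 is + + / e ca, so + + is a parental gamete class with expected frequency (1 − r)/2 = 0.700/2 = 0.3500.
That is 0.3500 = 35.0% of the progeny.

35.0%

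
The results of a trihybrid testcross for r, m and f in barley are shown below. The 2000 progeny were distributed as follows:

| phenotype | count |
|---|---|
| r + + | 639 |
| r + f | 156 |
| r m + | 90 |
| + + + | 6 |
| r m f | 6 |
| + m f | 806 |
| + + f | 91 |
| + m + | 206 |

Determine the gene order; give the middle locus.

r

The two most frequent reciprocal classes, + m f and r + +, are the parental types, so the F1 was + m f / r + +.
The two rarest classes, r m f and + + +, are the double crossovers. Comparing them with the parentals, only the r allele has switched, so r is the middle locus and the order is m – r – f.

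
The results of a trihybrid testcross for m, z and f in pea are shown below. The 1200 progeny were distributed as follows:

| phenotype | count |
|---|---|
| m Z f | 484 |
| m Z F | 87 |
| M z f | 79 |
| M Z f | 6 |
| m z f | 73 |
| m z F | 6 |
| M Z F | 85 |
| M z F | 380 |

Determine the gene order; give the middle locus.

The two most frequent reciprocal classes, M z F and m Z f, are the parental types, so the F1 was M z F / m Z f.
The two rarest classes, m z F and M Z f, are the double crossovers. Comparing them with the parentals, only the m allele has switched, so m is the middle locus and the order is f – m – z.

m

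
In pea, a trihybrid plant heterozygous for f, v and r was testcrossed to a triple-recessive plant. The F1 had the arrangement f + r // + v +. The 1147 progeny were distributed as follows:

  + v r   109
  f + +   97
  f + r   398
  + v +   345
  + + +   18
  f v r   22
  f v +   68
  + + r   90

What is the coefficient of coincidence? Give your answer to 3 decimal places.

The two rarest classes, f v r and + + +, are the double crossovers. Comparing them with the parentals, only the v allele has switched, so v is the middle locus and the order is f – v – r.
f–v: (158 + 40)/1147 = 0.1726; v–r: (206 + 40)/1147 = 0.2145.
Expected DCO frequency = 0.1726 × 0.2145 ≈ 0.03702; observed = 40/1147 ≈ 0.03487.
Coefficient of coincidence = 0.03487/0.03702 ≈ 0.942.

0.942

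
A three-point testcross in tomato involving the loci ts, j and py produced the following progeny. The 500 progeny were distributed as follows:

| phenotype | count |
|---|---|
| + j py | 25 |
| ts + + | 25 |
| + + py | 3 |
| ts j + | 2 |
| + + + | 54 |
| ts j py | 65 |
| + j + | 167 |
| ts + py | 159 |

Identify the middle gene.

The two most frequent reciprocal classes, + j + and ts + py, are the parental types, so the F1 was + j + / ts + py.
The two rarest classes, ts j + and + + py, are the double crossovers. Comparing them with the parentals, only the ts allele has switched, so ts is the middle locus and the order is j – ts – py.

ts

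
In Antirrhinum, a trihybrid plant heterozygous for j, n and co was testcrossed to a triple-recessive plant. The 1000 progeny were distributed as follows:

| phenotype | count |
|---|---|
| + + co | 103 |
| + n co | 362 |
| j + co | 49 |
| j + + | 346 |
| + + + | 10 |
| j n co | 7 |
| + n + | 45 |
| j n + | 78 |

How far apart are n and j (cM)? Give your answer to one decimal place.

The two most frequent reciprocal classes, + n co and j + +, are the parental types, so the F1 was + n co / j + +.
The two rarest classes, j n co and + + +, are the double crossovers. Comparing them with the parentals, only the j allele has switched, so j is the middle locus and the order is co – j – n.
Crossovers in the j–n interval produce the single-crossover classes + + co and j n + (103 + 78 = 181) plus the double crossovers (17).
RF(j–n) = (181 + 17) / 1000 = 198/1000 = 0.1980 → 19.8 cM.

19.8 cM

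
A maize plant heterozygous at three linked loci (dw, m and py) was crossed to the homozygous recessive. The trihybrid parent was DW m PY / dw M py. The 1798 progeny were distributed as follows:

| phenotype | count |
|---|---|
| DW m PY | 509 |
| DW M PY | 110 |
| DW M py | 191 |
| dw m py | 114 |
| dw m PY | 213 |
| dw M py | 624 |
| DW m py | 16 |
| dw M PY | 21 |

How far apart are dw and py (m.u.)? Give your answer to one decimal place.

24.5 m.u.

The two rarest classes, DW m py and dw M PY, are the double crossovers. Comparing them with the parentals, only the py allele has switched, so py is the middle locus and the order is m – py – dw.
Crossovers in the py–dw interval produce the single-crossover classes dw m PY and DW M py (213 + 191 = 404) plus the double crossovers (37).
RF(py–dw) = (404 + 37) / 1798 = 441/1798 = 0.2453 → 24.5 m.u.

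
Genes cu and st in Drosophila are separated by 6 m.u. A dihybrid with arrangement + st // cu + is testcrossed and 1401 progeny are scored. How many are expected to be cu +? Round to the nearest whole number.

658

A map distance of 6 m.u. corresponds to a recombination frequency of 0.060.
The F1 is + st / cu +, so cu + is a parental gamete class with expected frequency (1 − r)/2 = 0.940/2 = 0.4700.
Expected number = 0.4700 × 1401 = 658.47 ≈ 658.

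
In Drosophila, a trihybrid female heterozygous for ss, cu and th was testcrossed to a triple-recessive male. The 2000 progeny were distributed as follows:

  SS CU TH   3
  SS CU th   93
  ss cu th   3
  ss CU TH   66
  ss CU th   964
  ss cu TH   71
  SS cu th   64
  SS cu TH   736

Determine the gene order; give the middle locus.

cu

The two most frequent reciprocal classes, SS cu TH and ss CU th, are the parental types, so the F1 was SS cu TH / ss CU th.
The two rarest classes, SS CU TH and ss cu th, are the double crossovers. Comparing them with the parentals, only the cu allele has switched, so cu is the middle locus and the order is ss – cu – th.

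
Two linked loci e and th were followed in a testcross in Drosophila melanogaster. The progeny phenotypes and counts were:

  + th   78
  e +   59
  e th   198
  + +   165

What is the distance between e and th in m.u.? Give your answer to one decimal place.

The two most frequent classes, + + (165) and e th (198), are the parental types, so the F1 was + + / e th.
The recombinant classes are + th and e +: 78 + 59 = 137.
Recombination frequency = 137/500 = 0.2740 ≈ 27.4%, i.e. 27.4 m.u.

27.4 m.u.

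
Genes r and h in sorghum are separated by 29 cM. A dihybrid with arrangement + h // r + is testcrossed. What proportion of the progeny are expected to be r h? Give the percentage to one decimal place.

A map distance of 29 cM corresponds to a recombination frequency of 0.290.
The F1 is + h / r +, so r h is a recombinant gamete class with expected frequency r/2 = 0.290/2 = 0.1450.
That is 0.1450 = 14.5% of the progeny.

14.5%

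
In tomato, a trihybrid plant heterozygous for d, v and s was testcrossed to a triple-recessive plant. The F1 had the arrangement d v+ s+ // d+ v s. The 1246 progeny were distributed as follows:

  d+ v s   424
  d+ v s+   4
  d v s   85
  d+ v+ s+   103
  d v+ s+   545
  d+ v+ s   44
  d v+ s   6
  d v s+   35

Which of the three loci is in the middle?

The two rarest classes, d v+ s and d+ v s+, are the double crossovers. Comparing them with the parentals, only the s allele has switched, so s is the middle locus and the order is v – s – d.

s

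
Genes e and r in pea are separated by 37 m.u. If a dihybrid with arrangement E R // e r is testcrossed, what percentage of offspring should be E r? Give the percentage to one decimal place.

A map distance of 37 m.u. corresponds to a recombination frequency of 0.370.
The F1 is E R / e r, so E r is a recombinant gamete class with expected frequency r/2 = 0.370/2 = 0.1850.
That is 0.1850 = 18.5% of the progeny.

18.5%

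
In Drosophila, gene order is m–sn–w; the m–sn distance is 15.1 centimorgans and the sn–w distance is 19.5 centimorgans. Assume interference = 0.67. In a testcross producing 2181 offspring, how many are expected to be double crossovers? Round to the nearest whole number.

21

Map distances give recombination frequencies of 0.151 and 0.195 for the two intervals.
With interference 0.67 (so coincidence = 0.33), expected double-crossover frequency = 0.151 × 0.195 × 0.33 = 0.00972.
Expected number = 0.00972 × 2181 = 21.19 ≈ 21.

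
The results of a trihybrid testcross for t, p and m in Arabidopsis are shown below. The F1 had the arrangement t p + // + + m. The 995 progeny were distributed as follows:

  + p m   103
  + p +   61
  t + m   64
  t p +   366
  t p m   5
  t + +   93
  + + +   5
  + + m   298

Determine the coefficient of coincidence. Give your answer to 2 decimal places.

0.36

The two rarest classes, t p m and + + +, are the double crossovers. Comparing them with the parentals, only the m allele has switched, so m is the middle locus and the order is t – m – p.
t–m: (125 + 10)/995 = 0.1357; m–p: (196 + 10)/995 = 0.2070.
Expected DCO frequency = 0.1357 × 0.2070 ≈ 0.02809; observed = 10/995 ≈ 0.01005.
Coefficient of coincidence = 0.01005/0.02809 ≈ 0.36.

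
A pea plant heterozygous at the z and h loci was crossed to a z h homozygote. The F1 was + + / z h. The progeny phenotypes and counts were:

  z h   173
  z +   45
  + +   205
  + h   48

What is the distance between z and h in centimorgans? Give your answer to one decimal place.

19.7 centimorgans

The recombinant classes are + h and z +: 48 + 45 = 93.
Recombination frequency = 93/471 = 0.1975 ≈ 19.7%, i.e. 19.7 centimorgans.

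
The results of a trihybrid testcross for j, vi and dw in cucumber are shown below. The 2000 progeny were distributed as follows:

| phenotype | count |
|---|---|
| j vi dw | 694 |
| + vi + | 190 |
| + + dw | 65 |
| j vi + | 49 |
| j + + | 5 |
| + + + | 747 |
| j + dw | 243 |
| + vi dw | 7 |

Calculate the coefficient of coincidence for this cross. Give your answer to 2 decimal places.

The two most frequent reciprocal classes, + + + and j vi dw, are the parental types, so the F1 was + + + / j vi dw.
The two rarest classes, j + + and + vi dw, are the double crossovers. Comparing them with the parentals, only the j allele has switched, so j is the middle locus and the order is vi – j – dw.
vi–j: (433 + 12)/2000 = 0.2225; j–dw: (114 + 12)/2000 = 0.0630.
Expected DCO frequency = 0.2225 × 0.0630 ≈ 0.01402; observed = 12/2000 ≈ 0.00600.
Coefficient of coincidence = 0.00600/0.01402 ≈ 0.43.

0.43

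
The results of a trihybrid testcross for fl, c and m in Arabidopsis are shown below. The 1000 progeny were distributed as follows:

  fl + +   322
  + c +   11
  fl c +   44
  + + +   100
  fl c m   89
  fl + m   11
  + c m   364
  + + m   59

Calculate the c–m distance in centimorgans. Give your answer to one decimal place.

The two most frequent reciprocal classes, fl + + and + c m, are the parental types, so the F1 was fl + + / + c m.
The two rarest classes, fl + m and + c +, are the double crossovers. Comparing them with the parentals, only the m allele has switched, so m is the middle locus and the order is fl – m – c.
Crossovers in the m–c interval produce the single-crossover classes fl c + and + + m (44 + 59 = 103) plus the double crossovers (22).
RF(m–c) = (103 + 22) / 1000 = 125/1000 = 0.1250 → 12.5 centimorgans.

12.5 centimorgans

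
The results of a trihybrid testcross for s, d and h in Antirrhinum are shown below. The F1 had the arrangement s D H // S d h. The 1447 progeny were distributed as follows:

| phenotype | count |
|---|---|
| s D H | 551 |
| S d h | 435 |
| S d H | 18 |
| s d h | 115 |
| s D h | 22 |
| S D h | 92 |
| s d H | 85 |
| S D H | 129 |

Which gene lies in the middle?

The two rarest classes, s D h and S d H, are the double crossovers. Comparing them with the parentals, only the h allele has switched, so h is the middle locus and the order is s – h – d.

h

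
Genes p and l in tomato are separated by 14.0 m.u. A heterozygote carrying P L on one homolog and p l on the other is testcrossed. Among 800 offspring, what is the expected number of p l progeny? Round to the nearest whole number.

A map distance of 14.0 m.u. corresponds to a recombination frequency of 0.140.
The F1 is P L / p l, so p l is a parental gamete class with expected frequency (1 − r)/2 = 0.860/2 = 0.4300.
Expected number = 0.4300 × 800 = 344.00 ≈ 344.

344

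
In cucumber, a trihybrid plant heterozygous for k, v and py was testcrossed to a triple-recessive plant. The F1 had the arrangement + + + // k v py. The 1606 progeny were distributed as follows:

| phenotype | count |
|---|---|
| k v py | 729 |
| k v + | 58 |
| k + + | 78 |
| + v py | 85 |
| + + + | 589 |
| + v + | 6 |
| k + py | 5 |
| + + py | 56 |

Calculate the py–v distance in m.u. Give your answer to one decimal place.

7.8 m.u.

The two rarest classes, + v + and k + py, are the double crossovers. Comparing them with the parentals, only the v allele has switched, so v is the middle locus and the order is k – v – py.
Crossovers in the v–py interval produce the single-crossover classes + + py and k v + (56 + 58 = 114) plus the double crossovers (11).
RF(v–py) = (114 + 11) / 1606 = 125/1606 = 0.0778 → 7.8 m.u.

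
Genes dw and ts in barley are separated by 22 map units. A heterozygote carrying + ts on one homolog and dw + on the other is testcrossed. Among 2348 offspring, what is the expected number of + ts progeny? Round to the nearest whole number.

916

A map distance of 22 map units corresponds to a recombination frequency of 0.220.
The F1 is + ts / dw +, so + ts is a parental gamete class with expected frequency (1 − r)/2 = 0.780/2 = 0.3900.
Expected number = 0.3900 × 2348 = 915.72 ≈ 916.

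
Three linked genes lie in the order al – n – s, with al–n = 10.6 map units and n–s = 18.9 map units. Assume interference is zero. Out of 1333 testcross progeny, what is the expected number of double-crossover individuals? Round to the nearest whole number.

27

Map distances give recombination frequencies of 0.106 and 0.189 for the two intervals.
With no interference, expected double-crossover frequency = 0.106 × 0.189 = 0.02003.
Expected number = 0.02003 × 1333 = 26.71 ≈ 27.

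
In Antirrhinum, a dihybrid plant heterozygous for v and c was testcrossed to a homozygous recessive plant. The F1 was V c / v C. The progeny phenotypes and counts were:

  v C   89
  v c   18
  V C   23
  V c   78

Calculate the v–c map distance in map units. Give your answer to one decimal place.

The recombinant classes are V C and v c: 23 + 18 = 41.
Recombination frequency = 41/208 = 0.1971 ≈ 19.7%, i.e. 19.7 map units.

19.7 map units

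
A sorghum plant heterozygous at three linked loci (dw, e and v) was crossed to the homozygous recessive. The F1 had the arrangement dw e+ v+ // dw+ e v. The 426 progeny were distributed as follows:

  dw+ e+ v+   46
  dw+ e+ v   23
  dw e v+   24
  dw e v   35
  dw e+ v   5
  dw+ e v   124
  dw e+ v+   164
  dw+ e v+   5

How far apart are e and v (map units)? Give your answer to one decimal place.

13.4 map units

The two rarest classes, dw e+ v and dw+ e v+, are the double crossovers. Comparing them with the parentals, only the v allele has switched, so v is the middle locus and the order is e – v – dw.
Crossovers in the e–v interval produce the single-crossover classes dw e v+ and dw+ e+ v (24 + 23 = 47) plus the double crossovers (10).
RF(e–v) = (47 + 10) / 426 = 57/426 = 0.1338 → 13.4 map units.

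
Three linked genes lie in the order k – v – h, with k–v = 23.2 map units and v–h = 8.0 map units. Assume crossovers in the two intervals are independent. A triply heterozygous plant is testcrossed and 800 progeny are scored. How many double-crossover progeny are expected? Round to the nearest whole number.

Map distances give recombination frequencies of 0.232 and 0.080 for the two intervals.
With no interference, expected double-crossover frequency = 0.232 × 0.080 = 0.01856.
Expected number = 0.01856 × 800 = 14.85 ≈ 15.

15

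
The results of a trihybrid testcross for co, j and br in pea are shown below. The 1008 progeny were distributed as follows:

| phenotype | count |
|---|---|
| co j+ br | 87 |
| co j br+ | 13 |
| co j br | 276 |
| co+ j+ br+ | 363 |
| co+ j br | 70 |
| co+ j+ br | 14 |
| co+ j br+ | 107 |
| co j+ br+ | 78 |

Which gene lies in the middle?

The two most frequent reciprocal classes, co+ j+ br+ and co j br, are the parental types, so the F1 was co+ j+ br+ / co j br.
The two rarest classes, co+ j+ br and co j br+, are the double crossovers. Comparing them with the parentals, only the br allele has switched, so br is the middle locus and the order is j – br – co.

br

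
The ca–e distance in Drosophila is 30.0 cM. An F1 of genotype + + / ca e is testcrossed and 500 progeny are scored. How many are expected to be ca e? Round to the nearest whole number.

A map distance of 30.0 cM corresponds to a recombination frequency of 0.300.
The F1 is + + / ca e, so ca e is a parental gamete class with expected frequency (1 − r)/2 = 0.700/2 = 0.3500.
Expected number = 0.3500 × 500 = 175.00 ≈ 175.

175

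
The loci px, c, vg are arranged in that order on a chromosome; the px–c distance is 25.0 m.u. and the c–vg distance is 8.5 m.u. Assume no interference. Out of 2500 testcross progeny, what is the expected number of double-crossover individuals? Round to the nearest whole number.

Map distances give recombination frequencies of 0.250 and 0.085 for the two intervals.
With no interference, expected double-crossover frequency = 0.250 × 0.085 = 0.02125.
Expected number = 0.02125 × 2500 = 53.13 ≈ 53.

53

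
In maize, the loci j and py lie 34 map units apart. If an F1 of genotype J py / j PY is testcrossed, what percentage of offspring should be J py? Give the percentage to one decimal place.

33.0%

A map distance of 34 map units corresponds to a recombination frequency of 0.340.
The F1 is J py / j PY, so J py is a parental gamete class with expected frequency (1 − r)/2 = 0.660/2 = 0.3300.
That is 0.3300 = 33.0% of the progeny.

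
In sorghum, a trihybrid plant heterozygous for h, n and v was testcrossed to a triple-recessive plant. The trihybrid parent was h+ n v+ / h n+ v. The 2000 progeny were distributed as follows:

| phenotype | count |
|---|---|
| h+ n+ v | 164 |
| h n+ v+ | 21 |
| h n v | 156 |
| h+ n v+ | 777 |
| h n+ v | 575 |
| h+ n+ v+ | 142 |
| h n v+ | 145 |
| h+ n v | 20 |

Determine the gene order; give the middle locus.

v

The two rarest classes, h+ n v and h n+ v+, are the double crossovers. Comparing them with the parentals, only the v allele has switched, so v is the middle locus and the order is n – v – h.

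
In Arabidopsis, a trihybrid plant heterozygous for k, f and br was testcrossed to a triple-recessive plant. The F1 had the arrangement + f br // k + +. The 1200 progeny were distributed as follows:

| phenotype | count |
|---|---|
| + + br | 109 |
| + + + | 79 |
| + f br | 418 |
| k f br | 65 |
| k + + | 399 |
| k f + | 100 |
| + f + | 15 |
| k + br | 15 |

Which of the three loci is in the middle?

The two rarest classes, + f + and k + br, are the double crossovers. Comparing them with the parentals, only the br allele has switched, so br is the middle locus and the order is k – br – f.

br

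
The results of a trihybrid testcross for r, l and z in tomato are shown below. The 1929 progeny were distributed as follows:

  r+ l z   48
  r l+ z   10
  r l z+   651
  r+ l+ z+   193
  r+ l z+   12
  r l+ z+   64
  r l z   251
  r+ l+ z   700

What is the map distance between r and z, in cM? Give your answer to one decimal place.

24.2 cM

The two most frequent reciprocal classes, r l z+ and r+ l+ z, are the parental types, so the F1 was r l z+ / r+ l+ z.
The two rarest classes, r+ l z+ and r l+ z, are the double crossovers. Comparing them with the parentals, only the r allele has switched, so r is the middle locus and the order is z – r – l.
Crossovers in the z–r interval produce the single-crossover classes r l z and r+ l+ z+ (251 + 193 = 444) plus the double crossovers (22).
RF(z–r) = (444 + 22) / 1929 = 466/1929 = 0.2416 → 24.2 cM.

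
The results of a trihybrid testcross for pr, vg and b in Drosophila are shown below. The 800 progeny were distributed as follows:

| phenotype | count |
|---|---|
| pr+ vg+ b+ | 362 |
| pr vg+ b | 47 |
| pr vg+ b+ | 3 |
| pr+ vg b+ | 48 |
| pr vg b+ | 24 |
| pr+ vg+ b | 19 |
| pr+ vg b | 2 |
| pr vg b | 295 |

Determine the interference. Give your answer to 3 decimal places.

0.167

The two most frequent reciprocal classes, pr+ vg+ b+ and pr vg b, are the parental types, so the F1 was pr+ vg+ b+ / pr vg b.
The two rarest classes, pr vg+ b+ and pr+ vg b, are the double crossovers. Comparing them with the parentals, only the pr allele has switched, so pr is the middle locus and the order is vg – pr – b.
vg–pr: (95 + 5)/800 = 0.1250; pr–b: (43 + 5)/800 = 0.0600.
Expected DCO frequency = 0.1250 × 0.0600 ≈ 0.00750; observed = 5/800 ≈ 0.00625.
Coefficient of coincidence = 0.00625/0.00750 ≈ 0.833; interference = 1 − 0.833 = 0.167.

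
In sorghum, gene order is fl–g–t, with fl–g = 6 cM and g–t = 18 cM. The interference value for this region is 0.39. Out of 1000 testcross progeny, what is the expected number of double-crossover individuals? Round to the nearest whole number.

Map distances give recombination frequencies of 0.060 and 0.180 for the two intervals.
With interference 0.39 (so coincidence = 0.61), expected double-crossover frequency = 0.060 × 0.180 × 0.61 = 0.00659.
Expected number = 0.00659 × 1000 = 6.59 ≈ 7.

7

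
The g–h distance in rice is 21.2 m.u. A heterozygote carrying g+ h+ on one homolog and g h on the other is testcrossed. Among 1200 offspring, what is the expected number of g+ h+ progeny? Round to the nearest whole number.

A map distance of 21.2 m.u. corresponds to a recombination frequency of 0.212.
The F1 is g+ h+ / g h, so g+ h+ is a parental gamete class with expected frequency (1 − r)/2 = 0.788/2 = 0.3940.
Expected number = 0.3940 × 1200 = 472.80 ≈ 473.

473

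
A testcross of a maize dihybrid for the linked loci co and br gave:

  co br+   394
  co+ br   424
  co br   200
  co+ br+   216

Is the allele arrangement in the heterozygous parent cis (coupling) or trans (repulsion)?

The two most frequent classes are co+ br (424) and co br+ (394); these are the parental (non-recombinant) types.
So the F1 carried co+ br on one chromosome and co br+ on the other — the recessive alleles are on opposite chromosomes (trans / repulsion).

trans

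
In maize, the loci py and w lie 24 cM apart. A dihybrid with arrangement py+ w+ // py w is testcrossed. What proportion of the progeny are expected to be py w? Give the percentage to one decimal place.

A map distance of 24 cM corresponds to a recombination frequency of 0.240.
The F1 is py+ w+ / py w, so py w is a parental gamete class with expected frequency (1 − r)/2 = 0.760/2 = 0.3800.
That is 0.3800 = 38.0% of the progeny.

38.0%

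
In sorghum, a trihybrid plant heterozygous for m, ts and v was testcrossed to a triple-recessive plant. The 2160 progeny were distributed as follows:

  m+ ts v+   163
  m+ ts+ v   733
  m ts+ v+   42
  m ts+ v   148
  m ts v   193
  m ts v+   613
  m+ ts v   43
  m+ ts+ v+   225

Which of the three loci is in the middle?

The two most frequent reciprocal classes, m+ ts+ v and m ts v+, are the parental types, so the F1 was m+ ts+ v / m ts v+.
The two rarest classes, m+ ts v and m ts+ v+, are the double crossovers. Comparing them with the parentals, only the ts allele has switched, so ts is the middle locus and the order is v – ts – m.

ts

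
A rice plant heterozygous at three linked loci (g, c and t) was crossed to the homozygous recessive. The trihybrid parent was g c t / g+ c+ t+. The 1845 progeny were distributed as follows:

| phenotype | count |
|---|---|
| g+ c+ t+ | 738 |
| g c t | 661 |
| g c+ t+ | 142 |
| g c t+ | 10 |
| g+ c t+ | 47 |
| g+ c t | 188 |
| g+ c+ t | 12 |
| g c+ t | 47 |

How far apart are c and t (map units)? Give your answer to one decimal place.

6.3 map units

The two rarest classes, g c t+ and g+ c+ t, are the double crossovers. Comparing them with the parentals, only the t allele has switched, so t is the middle locus and the order is c – t – g.
Crossovers in the c–t interval produce the single-crossover classes g c+ t and g+ c t+ (47 + 47 = 94) plus the double crossovers (22).
RF(c–t) = (94 + 22) / 1845 = 116/1845 = 0.0629 → 6.3 map units.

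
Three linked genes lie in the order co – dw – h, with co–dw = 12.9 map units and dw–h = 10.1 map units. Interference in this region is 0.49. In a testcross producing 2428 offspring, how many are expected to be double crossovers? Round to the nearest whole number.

Map distances give recombination frequencies of 0.129 and 0.101 for the two intervals.
With interference 0.49 (so coincidence = 0.51), expected double-crossover frequency = 0.129 × 0.101 × 0.51 = 0.00664.
Expected number = 0.00664 × 2428 = 16.13 ≈ 16.

16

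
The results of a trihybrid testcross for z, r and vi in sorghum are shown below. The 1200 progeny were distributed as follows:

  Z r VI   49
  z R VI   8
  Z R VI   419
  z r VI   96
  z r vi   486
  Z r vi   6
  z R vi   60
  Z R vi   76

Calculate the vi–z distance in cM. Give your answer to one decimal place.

15.5 cM

The two most frequent reciprocal classes, Z R VI and z r vi, are the parental types, so the F1 was Z R VI / z r vi.
The two rarest classes, z R VI and Z r vi, are the double crossovers. Comparing them with the parentals, only the z allele has switched, so z is the middle locus and the order is r – z – vi.
Crossovers in the z–vi interval produce the single-crossover classes Z R vi and z r VI (76 + 96 = 172) plus the double crossovers (14).
RF(z–vi) = (172 + 14) / 1200 = 186/1200 = 0.1550 → 15.5 cM.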